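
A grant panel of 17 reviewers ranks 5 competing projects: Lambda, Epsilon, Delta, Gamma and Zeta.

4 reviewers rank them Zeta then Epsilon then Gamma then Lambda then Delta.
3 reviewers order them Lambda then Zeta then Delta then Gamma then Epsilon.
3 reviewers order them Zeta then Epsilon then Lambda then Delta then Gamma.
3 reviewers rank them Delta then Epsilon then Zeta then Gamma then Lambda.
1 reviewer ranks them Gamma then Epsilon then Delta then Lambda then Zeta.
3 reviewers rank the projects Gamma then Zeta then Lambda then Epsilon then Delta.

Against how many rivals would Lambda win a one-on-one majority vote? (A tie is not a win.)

Lambda against each rival (17 reviewers):
Lambda vs Epsilon: 6 to 11, Epsilon.
Lambda vs Delta: Lambda wins 13–4.
Lambda vs Gamma: Lambda is ranked higher on 3+3 = 6 ballots, Gamma on 11. Gamma wins 11–6.
Lambda vs Zeta: Lambda preferred on 3+1 = 4 ballots; Zeta wins 13–4.
Lambda beats Delta; loses to Epsilon, Gamma, Zeta — 1 pairwise win.

1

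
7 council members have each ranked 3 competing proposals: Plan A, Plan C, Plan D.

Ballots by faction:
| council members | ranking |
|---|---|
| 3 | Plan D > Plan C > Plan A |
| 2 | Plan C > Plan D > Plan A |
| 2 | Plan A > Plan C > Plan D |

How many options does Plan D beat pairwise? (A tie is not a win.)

Plan D against each rival (7 council members):
Plan D vs Plan A: Plan D, 5–2.
Plan D–Plan C: Plan C 4–3.
Plan D beats Plan A; loses to Plan C — 1 pairwise win.

1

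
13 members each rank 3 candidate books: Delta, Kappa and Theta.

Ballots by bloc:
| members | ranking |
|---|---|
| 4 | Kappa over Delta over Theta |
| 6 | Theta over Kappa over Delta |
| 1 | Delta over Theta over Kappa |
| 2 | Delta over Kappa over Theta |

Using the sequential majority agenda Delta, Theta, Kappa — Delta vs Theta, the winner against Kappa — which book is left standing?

Kappa

Round 1: Delta vs Theta — 7–6, Delta advances.
Round 2: Delta vs Kappa — 3–10, Kappa advances.
The agenda winner is Kappa.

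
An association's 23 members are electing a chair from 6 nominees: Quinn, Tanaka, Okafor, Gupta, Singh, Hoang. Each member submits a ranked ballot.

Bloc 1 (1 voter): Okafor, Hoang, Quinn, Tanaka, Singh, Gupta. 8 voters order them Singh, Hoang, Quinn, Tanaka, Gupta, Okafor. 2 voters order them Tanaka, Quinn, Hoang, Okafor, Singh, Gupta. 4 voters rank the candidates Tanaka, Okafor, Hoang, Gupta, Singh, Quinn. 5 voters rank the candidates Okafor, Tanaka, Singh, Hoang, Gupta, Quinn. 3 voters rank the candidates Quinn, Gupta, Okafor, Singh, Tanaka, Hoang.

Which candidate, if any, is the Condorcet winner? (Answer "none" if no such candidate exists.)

Head-to-head results (23 voters):
Quinn vs Tanaka: Quinn wins 12–11.
Quinn vs Okafor: Quinn, 13–10.
Quinn vs Gupta: Quinn is ranked higher on 1+8+2+3 = 14 ballots, Gupta on 9. Quinn wins 14–9.
Quinn vs Singh: Quinn is ranked higher on 1+2+3 = 6 ballots, Singh on 17. Singh wins 17–6.
Quinn vs Hoang: Hoang, 18–5.
Tanaka vs Okafor: Tanaka is ranked higher on 8+2+4 = 14 ballots, Okafor on 9. Tanaka wins 14–9.
Tanaka vs Gupta: Tanaka, 20–3.
Tanaka vs Singh: 1+2+4+5 = 12 for Tanaka, 11 for Singh — Tanaka by 12–11.
Tanaka vs Hoang: 14 to 9, Tanaka.
Okafor vs Gupta: Okafor wins 12–11.
Okafor vs Singh: Okafor, 15–8.
Okafor vs Hoang: Okafor, 13–10.
Gupta vs Singh: 4+3 = 7 for Gupta, 16 for Singh — Singh by 16–7.
Gupta vs Hoang: Hoang, 20–3.
Singh vs Hoang: 8+5+3 = 16 for Singh, 7 for Hoang — Singh by 16–7.
Each candidate drops at least one matchup (Quinn loses to Singh; Tanaka loses to Quinn; Okafor loses to Quinn; Gupta loses to Quinn; Singh loses to Tanaka; Hoang loses to Tanaka); the cycle Quinn → Tanaka → Singh → Quinn rules out a Condorcet winner.

none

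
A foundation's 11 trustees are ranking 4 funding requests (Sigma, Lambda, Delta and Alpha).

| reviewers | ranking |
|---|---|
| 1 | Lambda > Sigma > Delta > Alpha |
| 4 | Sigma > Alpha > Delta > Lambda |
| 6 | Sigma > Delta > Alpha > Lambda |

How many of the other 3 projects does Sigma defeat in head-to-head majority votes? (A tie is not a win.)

3

Sigma against each rival (11 reviewers):
Sigma vs Lambda: Sigma wins 10–1.
Sigma vs Delta: Sigma is ranked higher on 1+4+6 = 11 ballots, Delta on 0. Sigma wins 11–0.
Sigma vs Alpha: Sigma preferred on 1+4+6 = 11 ballots; Sigma wins 11–0.
Sigma beats Lambda, Delta, Alpha — 3 pairwise wins.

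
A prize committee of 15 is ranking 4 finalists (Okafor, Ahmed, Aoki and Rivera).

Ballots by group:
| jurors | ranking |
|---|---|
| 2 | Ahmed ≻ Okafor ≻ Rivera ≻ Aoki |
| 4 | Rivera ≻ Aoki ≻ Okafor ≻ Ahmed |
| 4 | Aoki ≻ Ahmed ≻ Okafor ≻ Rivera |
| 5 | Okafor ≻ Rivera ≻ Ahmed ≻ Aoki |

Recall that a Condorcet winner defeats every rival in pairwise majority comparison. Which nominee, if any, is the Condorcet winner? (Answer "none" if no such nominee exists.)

Pairwise majorities:
Okafor vs Ahmed: Okafor preferred on 4+5 = 9 ballots; Okafor wins 9–6.
Okafor vs Aoki: 7 to 8, Aoki.
Okafor vs Rivera: 11 to 4, Okafor.
Ahmed vs Aoki: Ahmed is ranked higher on 2+5 = 7 ballots, Aoki on 8. Aoki wins 8–7.
Ahmed vs Rivera: Ahmed preferred on 2+4 = 6 ballots; Rivera wins 9–6.
Aoki–Rivera: Rivera 11–4.
Each nominee drops at least one matchup (Okafor loses to Aoki; Ahmed loses to Okafor; Aoki loses to Rivera; Rivera loses to Okafor); the cycle Okafor → Rivera → Aoki → Okafor rules out a Condorcet winner.

none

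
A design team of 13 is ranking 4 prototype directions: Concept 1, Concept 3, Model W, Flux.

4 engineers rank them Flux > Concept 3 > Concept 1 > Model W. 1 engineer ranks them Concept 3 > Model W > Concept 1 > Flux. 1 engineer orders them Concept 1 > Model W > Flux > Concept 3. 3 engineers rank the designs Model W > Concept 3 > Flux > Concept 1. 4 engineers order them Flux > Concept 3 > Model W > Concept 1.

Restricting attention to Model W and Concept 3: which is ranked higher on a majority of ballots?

Concept 3

Ballots ranking Model W above Concept 3: 1 + 3 = 4.
Ballots ranking Concept 3 above Model W: 13 − 4 = 9.
Concept 3 wins the head-to-head 9–4.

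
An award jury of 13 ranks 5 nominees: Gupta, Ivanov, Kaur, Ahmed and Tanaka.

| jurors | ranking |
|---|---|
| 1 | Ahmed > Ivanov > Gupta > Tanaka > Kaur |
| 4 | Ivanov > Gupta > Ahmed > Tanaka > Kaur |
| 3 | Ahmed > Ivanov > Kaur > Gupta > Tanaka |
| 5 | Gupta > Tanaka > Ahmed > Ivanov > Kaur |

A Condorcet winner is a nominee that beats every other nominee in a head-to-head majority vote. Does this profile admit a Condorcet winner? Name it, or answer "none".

none

Check each pair by majority over 13 ballots:
Gupta–Ivanov: Ivanov 8–5.
Gupta–Kaur: Gupta 10–3.
Gupta vs Ahmed: Gupta wins 9–4.
Gupta–Tanaka: Gupta 13–0.
Ivanov–Kaur: Ivanov 13–0.
Ivanov vs Ahmed: Ahmed wins 9–4.
Ivanov vs Tanaka: Ivanov wins 8–5.
Kaur vs Ahmed: Ahmed wins 13–0.
Kaur vs Tanaka: Tanaka, 10–3.
Ahmed vs Tanaka: Ahmed, 8–5.
No nominee is unbeaten: Gupta loses to Ivanov; Ivanov loses to Ahmed; Kaur loses to Gupta; Ahmed loses to Gupta; Tanaka loses to Gupta. In particular Gupta → Ahmed → Ivanov → Gupta is a majority cycle — no Condorcet winner exists.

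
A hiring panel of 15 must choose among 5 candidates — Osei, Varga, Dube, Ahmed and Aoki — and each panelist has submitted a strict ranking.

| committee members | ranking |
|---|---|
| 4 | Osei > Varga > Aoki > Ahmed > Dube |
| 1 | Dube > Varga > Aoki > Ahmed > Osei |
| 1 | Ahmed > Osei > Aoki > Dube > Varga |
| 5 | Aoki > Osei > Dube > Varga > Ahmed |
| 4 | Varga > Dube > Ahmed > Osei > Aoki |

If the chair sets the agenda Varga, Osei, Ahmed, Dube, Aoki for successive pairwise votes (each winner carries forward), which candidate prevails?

Round 1: Varga vs Osei — 5–10, Osei advances.
Round 2: Osei vs Ahmed — 9–6, Osei advances.
Round 3: Osei vs Dube — 10–5, Osei advances.
Round 4: Osei vs Aoki — 9–6, Osei advances.
Osei survives the agenda.

Osei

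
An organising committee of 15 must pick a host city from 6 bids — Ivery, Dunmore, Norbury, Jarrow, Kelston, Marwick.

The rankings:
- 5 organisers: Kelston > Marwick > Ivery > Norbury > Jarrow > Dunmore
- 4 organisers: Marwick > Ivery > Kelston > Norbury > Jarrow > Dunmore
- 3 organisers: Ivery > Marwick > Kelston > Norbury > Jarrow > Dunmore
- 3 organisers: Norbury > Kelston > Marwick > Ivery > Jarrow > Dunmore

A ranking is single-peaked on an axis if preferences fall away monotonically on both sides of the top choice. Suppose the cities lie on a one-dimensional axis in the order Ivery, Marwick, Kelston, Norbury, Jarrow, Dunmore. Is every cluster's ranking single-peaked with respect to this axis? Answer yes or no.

Axis positions: Ivery=1, Marwick=2, Kelston=3, Norbury=4, Jarrow=5, Dunmore=6.
Cluster 1 (peak Kelston at position 3): ranking walks positions 3-2-1-4-5-6, expanding outward from the peak — single-peaked.
Cluster 2 (peak Marwick at position 2): ranking walks positions 2-1-3-4-5-6, expanding outward from the peak — single-peaked.
Cluster 3 (peak Ivery at position 1): ranking walks positions 1-2-3-4-5-6, expanding outward from the peak — single-peaked.
Cluster 4 (peak Norbury at position 4): ranking walks positions 4-3-2-1-5-6, expanding outward from the peak — single-peaked.
Every ranking is single-peaked on this axis.

yes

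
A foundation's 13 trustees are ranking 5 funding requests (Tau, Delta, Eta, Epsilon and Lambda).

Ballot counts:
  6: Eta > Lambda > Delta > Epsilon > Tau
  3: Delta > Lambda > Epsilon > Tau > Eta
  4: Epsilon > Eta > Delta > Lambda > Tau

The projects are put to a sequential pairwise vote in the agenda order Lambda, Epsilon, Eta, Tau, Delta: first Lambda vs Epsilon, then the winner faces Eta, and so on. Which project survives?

Round 1: Lambda vs Epsilon — 9–4, Lambda advances.
Round 2: Lambda vs Eta — 3–10, Eta advances.
Round 3: Eta vs Tau — 10–3, Eta advances.
Round 4: Eta vs Delta — 10–3, Eta advances.
The agenda winner is Eta.

Eta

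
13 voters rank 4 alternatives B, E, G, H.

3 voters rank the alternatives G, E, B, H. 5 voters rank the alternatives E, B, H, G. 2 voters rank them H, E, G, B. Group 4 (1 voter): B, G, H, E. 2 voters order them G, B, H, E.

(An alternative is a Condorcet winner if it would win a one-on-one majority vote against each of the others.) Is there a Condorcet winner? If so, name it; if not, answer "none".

Pairwise majorities:
B vs E: 1+2 = 3 for B, 10 for E — E by 10–3.
B vs G: 5+1 = 6 for B, 7 for G — G by 7–6.
B vs H: B preferred on 3+5+1+2 = 11 ballots; B wins 11–2.
E vs G: 7 to 6, E.
E vs H: E preferred on 3+5 = 8 ballots; E wins 8–5.
G vs H: G preferred on 3+1+2 = 6 ballots; H wins 7–6.
Only E has no losses; E is the Condorcet winner.

E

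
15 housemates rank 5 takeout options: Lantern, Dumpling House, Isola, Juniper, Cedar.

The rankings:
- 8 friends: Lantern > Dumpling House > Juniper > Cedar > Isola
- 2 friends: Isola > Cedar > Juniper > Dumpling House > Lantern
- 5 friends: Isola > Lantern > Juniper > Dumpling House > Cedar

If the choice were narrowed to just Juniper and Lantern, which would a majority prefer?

Ballots ranking Juniper above Lantern: 2.
Ballots ranking Lantern above Juniper: 15 − 2 = 13.
Lantern wins the head-to-head 13–2.

Lantern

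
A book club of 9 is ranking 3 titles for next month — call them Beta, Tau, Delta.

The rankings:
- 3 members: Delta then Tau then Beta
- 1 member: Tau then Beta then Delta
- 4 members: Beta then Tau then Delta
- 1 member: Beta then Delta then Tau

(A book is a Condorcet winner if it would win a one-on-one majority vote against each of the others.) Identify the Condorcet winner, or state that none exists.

Head-to-head results (9 members):
Beta–Tau: Beta 5–4.
Beta vs Delta: Beta wins 6–3.
Tau vs Delta: Tau wins 5–4.
Only Beta has no losses; Beta is the Condorcet winner.

Beta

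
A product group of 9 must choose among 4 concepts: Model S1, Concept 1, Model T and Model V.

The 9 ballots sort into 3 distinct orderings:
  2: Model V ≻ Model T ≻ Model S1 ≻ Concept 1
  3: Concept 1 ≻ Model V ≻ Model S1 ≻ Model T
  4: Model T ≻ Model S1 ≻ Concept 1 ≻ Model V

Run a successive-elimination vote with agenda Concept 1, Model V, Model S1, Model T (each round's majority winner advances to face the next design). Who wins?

Round 1: Concept 1 vs Model V — 7–2, Concept 1 advances.
Round 2: Concept 1 vs Model S1 — 3–6, Model S1 advances.
Round 3: Model S1 vs Model T — 3–6, Model T advances.
The agenda winner is Model T.

Model T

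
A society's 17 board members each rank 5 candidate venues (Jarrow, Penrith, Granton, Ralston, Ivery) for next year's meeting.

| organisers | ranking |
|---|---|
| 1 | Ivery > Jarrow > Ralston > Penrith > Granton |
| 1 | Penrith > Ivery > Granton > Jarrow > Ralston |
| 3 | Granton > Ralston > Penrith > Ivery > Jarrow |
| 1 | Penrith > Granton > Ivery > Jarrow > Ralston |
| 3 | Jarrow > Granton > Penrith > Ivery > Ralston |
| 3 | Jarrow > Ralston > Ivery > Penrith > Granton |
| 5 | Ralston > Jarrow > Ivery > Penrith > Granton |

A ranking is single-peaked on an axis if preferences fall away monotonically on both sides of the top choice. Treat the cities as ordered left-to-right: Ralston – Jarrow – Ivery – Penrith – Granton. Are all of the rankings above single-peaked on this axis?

Axis positions: Ralston=1, Jarrow=2, Ivery=3, Penrith=4, Granton=5.
Type 1 (peak Ivery at position 3): ranking walks positions 3-2-1-4-5, expanding outward from the peak — single-peaked.
Type 2 (peak Penrith at position 4): ranking walks positions 4-3-5-2-1, expanding outward from the peak — single-peaked.
Type 3: ranking walks positions 5-1-4-3-2; Ralston is ranked above Penrith even though Penrith lies between Ralston and the peak Granton on the axis — preferences dip and rise again. Not single-peaked.
Type 4 (peak Penrith at position 4): ranking walks positions 4-5-3-2-1, expanding outward from the peak — single-peaked.
Type 5: ranking walks positions 2-5-4-3-1; Granton is ranked above Ivery even though Ivery lies between Granton and the peak Jarrow on the axis — preferences dip and rise again. Not single-peaked.
Type 6 (peak Jarrow at position 2): ranking walks positions 2-1-3-4-5, expanding outward from the peak — single-peaked.
Type 7 (peak Ralston at position 1): ranking walks positions 1-2-3-4-5, expanding outward from the peak — single-peaked.
Type 3 violates single-peakedness, so the profile is not single-peaked on this axis.

no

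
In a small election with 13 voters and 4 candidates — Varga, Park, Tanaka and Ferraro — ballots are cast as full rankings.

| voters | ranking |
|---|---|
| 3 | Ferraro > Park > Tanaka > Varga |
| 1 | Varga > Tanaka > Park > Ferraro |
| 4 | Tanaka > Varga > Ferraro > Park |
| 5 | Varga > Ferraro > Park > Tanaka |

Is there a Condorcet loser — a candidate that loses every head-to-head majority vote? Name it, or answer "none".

none

Pairwise majorities:
Varga–Park: Varga 10–3.
Varga vs Tanaka: Tanaka wins 7–6.
Varga vs Ferraro: Varga preferred on 1+4+5 = 10 ballots; Varga wins 10–3.
Park vs Tanaka: Park, 8–5.
Park vs Ferraro: Ferraro wins 12–1.
Tanaka–Ferraro: Ferraro 8–5.
Each candidate has at least one pairwise win (Varga beats Park; Park beats Tanaka; Tanaka beats Varga; Ferraro beats Park) — no Condorcet loser.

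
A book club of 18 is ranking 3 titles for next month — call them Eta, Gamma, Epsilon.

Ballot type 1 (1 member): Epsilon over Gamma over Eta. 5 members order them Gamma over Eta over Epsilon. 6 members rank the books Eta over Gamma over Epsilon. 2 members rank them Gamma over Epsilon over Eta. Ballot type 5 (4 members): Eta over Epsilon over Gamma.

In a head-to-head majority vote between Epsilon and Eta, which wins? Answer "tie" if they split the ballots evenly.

Ballots ranking Epsilon above Eta: 1 + 2 = 3.
Ballots ranking Eta above Epsilon: 18 − 3 = 15.
Eta wins the head-to-head 15–3.

Eta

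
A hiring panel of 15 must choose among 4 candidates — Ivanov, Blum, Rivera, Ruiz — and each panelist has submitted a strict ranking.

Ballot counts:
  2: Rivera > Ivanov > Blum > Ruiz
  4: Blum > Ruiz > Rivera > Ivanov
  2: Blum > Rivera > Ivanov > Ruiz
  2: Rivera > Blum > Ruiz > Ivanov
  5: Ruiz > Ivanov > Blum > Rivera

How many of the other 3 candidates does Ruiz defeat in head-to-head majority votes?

2

Ruiz against each rival (15 committee members):
Ruiz vs Ivanov: Ruiz is ranked higher on 4+2+5 = 11 ballots, Ivanov on 4. Ruiz wins 11–4.
Ruiz vs Blum: Blum wins 10–5.
Ruiz–Rivera: Ruiz 9–6.
Ruiz beats Ivanov, Rivera; loses to Blum — 2 pairwise wins.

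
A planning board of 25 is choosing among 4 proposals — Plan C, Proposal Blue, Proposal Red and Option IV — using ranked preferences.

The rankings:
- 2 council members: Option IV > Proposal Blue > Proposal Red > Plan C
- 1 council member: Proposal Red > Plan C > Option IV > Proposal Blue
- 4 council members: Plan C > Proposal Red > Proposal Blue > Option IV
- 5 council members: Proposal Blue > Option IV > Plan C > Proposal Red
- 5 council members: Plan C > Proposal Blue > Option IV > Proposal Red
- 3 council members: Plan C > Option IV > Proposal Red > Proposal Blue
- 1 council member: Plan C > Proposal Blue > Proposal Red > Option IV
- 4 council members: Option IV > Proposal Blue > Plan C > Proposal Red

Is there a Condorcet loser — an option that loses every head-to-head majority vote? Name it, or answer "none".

Head-to-head results (25 council members):
Plan C vs Proposal Blue: Plan C wins 14–11.
Plan C vs Proposal Red: Plan C preferred on 4+5+5+3+1+4 = 22 ballots; Plan C wins 22–3.
Plan C vs Option IV: Plan C, 14–11.
Proposal Blue vs Proposal Red: Proposal Blue is ranked higher on 2+5+5+1+4 = 17 ballots, Proposal Red on 8. Proposal Blue wins 17–8.
Proposal Blue vs Option IV: Proposal Blue, 15–10.
Proposal Red vs Option IV: Proposal Red preferred on 1+4+1 = 6 ballots; Option IV wins 19–6.
Only Proposal Red has no wins; Proposal Red is the Condorcet loser.

Proposal Red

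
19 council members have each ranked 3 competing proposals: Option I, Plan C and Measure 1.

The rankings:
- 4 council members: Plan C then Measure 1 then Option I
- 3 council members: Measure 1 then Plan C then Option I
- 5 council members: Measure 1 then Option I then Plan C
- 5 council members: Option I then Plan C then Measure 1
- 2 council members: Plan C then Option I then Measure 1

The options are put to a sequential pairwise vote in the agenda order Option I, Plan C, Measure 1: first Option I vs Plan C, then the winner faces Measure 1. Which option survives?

Measure 1

Round 1: Option I vs Plan C — 10–9, Option I advances.
Round 2: Option I vs Measure 1 — 7–12, Measure 1 advances.
The agenda winner is Measure 1.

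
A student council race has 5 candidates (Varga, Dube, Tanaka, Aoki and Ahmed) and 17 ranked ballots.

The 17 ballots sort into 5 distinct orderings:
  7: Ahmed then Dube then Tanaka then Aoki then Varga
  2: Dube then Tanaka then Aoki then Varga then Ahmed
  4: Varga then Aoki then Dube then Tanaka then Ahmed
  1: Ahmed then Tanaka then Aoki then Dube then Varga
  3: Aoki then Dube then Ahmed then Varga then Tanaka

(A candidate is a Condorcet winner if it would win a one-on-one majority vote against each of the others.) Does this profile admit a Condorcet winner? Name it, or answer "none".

Dube

Pairwise majorities:
Varga vs Dube: Varga preferred on 4 ballots; Dube wins 13–4.
Varga vs Tanaka: Varga preferred on 4+3 = 7 ballots; Tanaka wins 10–7.
Varga vs Aoki: Varga preferred on 4 ballots; Aoki wins 13–4.
Varga vs Ahmed: 2+4 = 6 for Varga, 11 for Ahmed — Ahmed by 11–6.
Dube vs Tanaka: 16 to 1, Dube.
Dube vs Aoki: Dube preferred on 7+2 = 9 ballots; Dube wins 9–8.
Dube vs Ahmed: Dube preferred on 2+4+3 = 9 ballots; Dube wins 9–8.
Tanaka vs Aoki: Tanaka preferred on 7+2+1 = 10 ballots; Tanaka wins 10–7.
Tanaka vs Ahmed: 6 to 11, Ahmed.
Aoki vs Ahmed: 9 to 8, Aoki.
Only Dube has no losses; Dube is the Condorcet winner.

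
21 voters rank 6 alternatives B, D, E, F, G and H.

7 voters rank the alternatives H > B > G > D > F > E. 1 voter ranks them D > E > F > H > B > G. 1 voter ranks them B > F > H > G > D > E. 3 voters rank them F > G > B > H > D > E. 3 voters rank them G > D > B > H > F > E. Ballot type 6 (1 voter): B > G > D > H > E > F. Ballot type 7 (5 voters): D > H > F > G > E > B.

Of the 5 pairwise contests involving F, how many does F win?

1

F against each rival (21 voters):
F–B: B 12–9.
F vs D: F preferred on 1+3 = 4 ballots; D wins 17–4.
F vs E: F preferred on 7+1+3+3+5 = 19 ballots; F wins 19–2.
F vs G: F preferred on 1+1+3+5 = 10 ballots; G wins 11–10.
F vs H: F preferred on 1+1+3 = 5 ballots; H wins 16–5.
F beats E; loses to B, D, G, H — 1 pairwise win.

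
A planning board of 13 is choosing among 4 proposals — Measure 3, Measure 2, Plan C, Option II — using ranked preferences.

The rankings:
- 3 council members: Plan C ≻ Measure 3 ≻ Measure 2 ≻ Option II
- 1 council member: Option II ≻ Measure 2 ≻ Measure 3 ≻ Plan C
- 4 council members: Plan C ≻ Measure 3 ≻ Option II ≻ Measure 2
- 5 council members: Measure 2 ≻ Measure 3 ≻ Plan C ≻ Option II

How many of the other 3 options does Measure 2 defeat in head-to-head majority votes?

1

Measure 2 against each rival (13 council members):
Measure 2 vs Measure 3: Measure 2 preferred on 1+5 = 6 ballots; Measure 3 wins 7–6.
Measure 2–Plan C: Plan C 7–6.
Measure 2 vs Option II: Measure 2 wins 8–5.
Measure 2 beats Option II; loses to Measure 3, Plan C — 1 pairwise win.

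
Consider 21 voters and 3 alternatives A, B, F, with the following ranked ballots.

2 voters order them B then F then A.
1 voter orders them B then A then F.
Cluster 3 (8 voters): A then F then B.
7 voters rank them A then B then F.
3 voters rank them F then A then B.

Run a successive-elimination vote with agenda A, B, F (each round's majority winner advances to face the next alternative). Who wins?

A

Round 1: A vs B — 18–3, A advances.
Round 2: A vs F — 16–5, A advances.
A survives the agenda.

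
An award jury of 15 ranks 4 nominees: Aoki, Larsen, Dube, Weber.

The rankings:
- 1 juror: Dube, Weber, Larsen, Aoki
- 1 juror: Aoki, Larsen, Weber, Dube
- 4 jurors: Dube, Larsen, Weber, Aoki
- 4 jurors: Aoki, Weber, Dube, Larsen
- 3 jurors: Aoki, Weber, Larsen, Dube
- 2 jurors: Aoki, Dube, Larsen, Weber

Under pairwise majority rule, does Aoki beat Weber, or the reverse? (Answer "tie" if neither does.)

Aoki

Ballots ranking Aoki above Weber: 1 + 4 + 3 + 2 = 10.
Ballots ranking Weber above Aoki: 15 − 10 = 5.
Aoki wins the head-to-head 10–5.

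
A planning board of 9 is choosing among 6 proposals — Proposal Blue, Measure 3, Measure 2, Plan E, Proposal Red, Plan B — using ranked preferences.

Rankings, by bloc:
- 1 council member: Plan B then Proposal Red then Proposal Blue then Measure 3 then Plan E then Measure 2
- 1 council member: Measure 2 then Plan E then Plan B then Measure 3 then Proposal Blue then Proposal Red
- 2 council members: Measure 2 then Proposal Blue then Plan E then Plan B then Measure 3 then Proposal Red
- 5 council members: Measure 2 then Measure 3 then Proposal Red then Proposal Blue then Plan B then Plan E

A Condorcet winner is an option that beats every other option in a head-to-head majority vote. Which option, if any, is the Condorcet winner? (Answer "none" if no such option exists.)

Measure 2

Head-to-head results (9 council members):
Proposal Blue vs Measure 3: 3 to 6, Measure 3.
Proposal Blue vs Measure 2: Proposal Blue preferred on 1 ballot; Measure 2 wins 8–1.
Proposal Blue vs Plan E: Proposal Blue is ranked higher on 1+2+5 = 8 ballots, Plan E on 1. Proposal Blue wins 8–1.
Proposal Blue vs Proposal Red: 3 to 6, Proposal Red.
Proposal Blue vs Plan B: 2+5 = 7 for Proposal Blue, 2 for Plan B — Proposal Blue by 7–2.
Measure 3 vs Measure 2: 1 for Measure 3, 8 for Measure 2 — Measure 2 by 8–1.
Measure 3 vs Plan E: Measure 3 is ranked higher on 1+5 = 6 ballots, Plan E on 3. Measure 3 wins 6–3.
Measure 3 vs Proposal Red: 1+2+5 = 8 for Measure 3, 1 for Proposal Red — Measure 3 by 8–1.
Measure 3 vs Plan B: Measure 3 preferred on 5 ballots; Measure 3 wins 5–4.
Measure 2 vs Plan E: Measure 2 preferred on 1+2+5 = 8 ballots; Measure 2 wins 8–1.
Measure 2 vs Proposal Red: 1+2+5 = 8 for Measure 2, 1 for Proposal Red — Measure 2 by 8–1.
Measure 2 vs Plan B: 8 to 1, Measure 2.
Plan E vs Proposal Red: 3 to 6, Proposal Red.
Plan E vs Plan B: Plan E is ranked higher on 1+2 = 3 ballots, Plan B on 6. Plan B wins 6–3.
Proposal Red vs Plan B: 5 for Proposal Red, 4 for Plan B — Proposal Red by 5–4.
Measure 2 defeats every rival head-to-head and is the Condorcet winner.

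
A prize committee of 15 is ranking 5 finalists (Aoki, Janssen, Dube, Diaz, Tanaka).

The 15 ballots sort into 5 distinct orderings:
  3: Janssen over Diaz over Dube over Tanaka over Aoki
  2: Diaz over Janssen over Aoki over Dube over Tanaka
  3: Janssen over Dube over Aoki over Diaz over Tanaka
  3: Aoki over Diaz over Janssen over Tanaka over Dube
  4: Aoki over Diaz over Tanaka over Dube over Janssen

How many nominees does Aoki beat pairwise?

Aoki against each rival (15 jurors):
Aoki vs Janssen: Janssen wins 8–7.
Aoki–Dube: Aoki 9–6.
Aoki vs Diaz: Aoki wins 10–5.
Aoki–Tanaka: Aoki 12–3.
Aoki beats Dube, Diaz, Tanaka; loses to Janssen — 3 pairwise wins.

3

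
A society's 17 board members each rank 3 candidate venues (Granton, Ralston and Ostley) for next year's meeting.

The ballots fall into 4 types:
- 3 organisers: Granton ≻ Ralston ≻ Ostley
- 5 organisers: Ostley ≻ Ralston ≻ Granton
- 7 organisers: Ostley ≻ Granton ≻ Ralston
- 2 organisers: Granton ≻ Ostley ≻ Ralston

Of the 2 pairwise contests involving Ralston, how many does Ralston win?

0

Ralston against each rival (17 organisers):
Ralston vs Granton: Granton wins 12–5.
Ralston–Ostley: Ostley 14–3.
Ralston beats no one; loses to Granton, Ostley — 0 pairwise wins.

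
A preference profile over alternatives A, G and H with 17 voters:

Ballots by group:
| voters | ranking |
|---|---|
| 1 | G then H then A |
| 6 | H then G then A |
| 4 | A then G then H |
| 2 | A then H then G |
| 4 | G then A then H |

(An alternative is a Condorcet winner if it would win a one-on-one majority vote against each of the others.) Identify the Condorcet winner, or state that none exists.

Check each pair by majority over 17 ballots:
A–G: G 11–6.
A–H: A 10–7.
G vs H: G, 9–8.
G defeats every rival head-to-head and is the Condorcet winner.

G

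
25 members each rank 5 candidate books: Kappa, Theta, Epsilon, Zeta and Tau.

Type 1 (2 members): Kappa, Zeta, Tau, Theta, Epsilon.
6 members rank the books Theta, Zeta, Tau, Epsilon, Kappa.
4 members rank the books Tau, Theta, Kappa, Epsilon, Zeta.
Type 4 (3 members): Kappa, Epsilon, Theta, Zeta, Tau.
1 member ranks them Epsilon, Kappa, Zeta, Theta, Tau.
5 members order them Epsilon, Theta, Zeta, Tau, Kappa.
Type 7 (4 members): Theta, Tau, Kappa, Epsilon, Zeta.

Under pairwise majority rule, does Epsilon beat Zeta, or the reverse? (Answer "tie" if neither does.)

Epsilon

Ballots ranking Epsilon above Zeta: 4 + 3 + 1 + 5 + 4 = 17.
Ballots ranking Zeta above Epsilon: 25 − 17 = 8.
Epsilon wins the head-to-head 17–8.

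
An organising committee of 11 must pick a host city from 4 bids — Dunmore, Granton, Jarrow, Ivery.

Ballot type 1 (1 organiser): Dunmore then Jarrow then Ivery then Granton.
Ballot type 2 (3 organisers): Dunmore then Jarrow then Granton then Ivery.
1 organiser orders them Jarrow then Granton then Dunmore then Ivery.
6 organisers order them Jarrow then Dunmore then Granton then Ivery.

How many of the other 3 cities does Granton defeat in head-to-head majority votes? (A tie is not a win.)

Granton against each rival (11 organisers):
Granton vs Dunmore: Granton is ranked higher on 1 ballot, Dunmore on 10. Dunmore wins 10–1.
Granton vs Jarrow: Jarrow, 11–0.
Granton vs Ivery: Granton preferred on 3+1+6 = 10 ballots; Granton wins 10–1.
Granton beats Ivery; loses to Dunmore, Jarrow — 1 pairwise win.

1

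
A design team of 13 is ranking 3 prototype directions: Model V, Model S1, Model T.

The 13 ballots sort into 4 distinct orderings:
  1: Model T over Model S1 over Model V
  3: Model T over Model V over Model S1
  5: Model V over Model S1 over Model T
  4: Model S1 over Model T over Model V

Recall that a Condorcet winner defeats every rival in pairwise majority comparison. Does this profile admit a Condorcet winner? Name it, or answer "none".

none

Head-to-head results (13 engineers):
Model V vs Model S1: 8 to 5, Model V.
Model V vs Model T: Model V preferred on 5 ballots; Model T wins 8–5.
Model S1 vs Model T: 9 to 4, Model S1.
Every design loses at least once (Model V loses to Model T; Model S1 loses to Model V; Model T loses to Model S1). The majority relation contains the cycle Model V → Model S1 → Model T → Model V, so there is no Condorcet winner.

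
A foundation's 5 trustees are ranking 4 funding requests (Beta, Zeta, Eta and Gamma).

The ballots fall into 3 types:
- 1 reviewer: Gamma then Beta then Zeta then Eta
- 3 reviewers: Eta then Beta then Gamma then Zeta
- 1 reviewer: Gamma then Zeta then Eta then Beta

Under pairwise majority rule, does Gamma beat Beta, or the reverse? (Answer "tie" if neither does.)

Beta

Ballots ranking Gamma above Beta: 1 + 1 = 2.
Ballots ranking Beta above Gamma: 5 − 2 = 3.
Beta wins the head-to-head 3–2.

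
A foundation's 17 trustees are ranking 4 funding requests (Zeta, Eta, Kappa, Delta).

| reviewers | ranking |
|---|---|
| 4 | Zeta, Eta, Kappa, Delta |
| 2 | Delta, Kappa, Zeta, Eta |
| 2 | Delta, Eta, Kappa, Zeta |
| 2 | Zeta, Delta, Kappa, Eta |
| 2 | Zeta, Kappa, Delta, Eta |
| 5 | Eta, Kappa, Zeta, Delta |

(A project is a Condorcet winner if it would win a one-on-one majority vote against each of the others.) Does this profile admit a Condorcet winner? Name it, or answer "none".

Pairwise majorities:
Zeta vs Eta: Zeta, 10–7.
Zeta vs Kappa: Kappa wins 9–8.
Zeta–Delta: Zeta 13–4.
Eta vs Kappa: Eta wins 11–6.
Eta vs Delta: Eta wins 9–8.
Kappa vs Delta: Kappa, 11–6.
No project is unbeaten: Zeta loses to Kappa; Eta loses to Zeta; Kappa loses to Eta; Delta loses to Zeta. In particular Zeta → Eta → Kappa → Zeta is a majority cycle — no Condorcet winner exists.

none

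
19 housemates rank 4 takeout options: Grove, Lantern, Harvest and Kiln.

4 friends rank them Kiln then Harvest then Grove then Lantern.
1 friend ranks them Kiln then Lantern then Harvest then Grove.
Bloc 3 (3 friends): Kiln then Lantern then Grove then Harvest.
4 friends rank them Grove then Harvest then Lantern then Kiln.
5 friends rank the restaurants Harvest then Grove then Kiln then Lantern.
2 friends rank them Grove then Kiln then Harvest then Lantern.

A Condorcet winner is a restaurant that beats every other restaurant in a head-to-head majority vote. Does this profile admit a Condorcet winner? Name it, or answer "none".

Check each pair by majority over 19 ballots:
Grove–Lantern: Grove 15–4.
Grove vs Harvest: Harvest, 10–9.
Grove vs Kiln: Grove wins 11–8.
Lantern vs Harvest: Harvest, 15–4.
Lantern–Kiln: Kiln 15–4.
Harvest–Kiln: Kiln 10–9.
No restaurant is unbeaten: Grove loses to Harvest; Lantern loses to Grove; Harvest loses to Kiln; Kiln loses to Grove. In particular Grove beats Kiln beats Harvest beats Grove is a majority cycle — no Condorcet winner exists.

none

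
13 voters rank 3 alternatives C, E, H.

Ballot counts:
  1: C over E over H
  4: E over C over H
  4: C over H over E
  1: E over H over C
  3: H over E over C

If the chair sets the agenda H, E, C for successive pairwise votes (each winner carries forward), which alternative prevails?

C

Round 1: H vs E — 7–6, H advances.
Round 2: H vs C — 4–9, C advances.
The agenda winner is C.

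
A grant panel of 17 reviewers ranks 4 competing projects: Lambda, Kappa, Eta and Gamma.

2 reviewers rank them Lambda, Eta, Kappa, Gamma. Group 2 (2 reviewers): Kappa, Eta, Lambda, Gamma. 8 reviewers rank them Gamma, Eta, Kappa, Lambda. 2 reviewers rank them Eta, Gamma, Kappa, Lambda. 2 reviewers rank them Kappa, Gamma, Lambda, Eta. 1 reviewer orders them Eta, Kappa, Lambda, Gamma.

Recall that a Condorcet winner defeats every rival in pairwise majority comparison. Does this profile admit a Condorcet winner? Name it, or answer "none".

Check each pair by majority over 17 ballots:
Lambda vs Kappa: Kappa wins 15–2.
Lambda–Eta: Eta 13–4.
Lambda vs Gamma: Gamma wins 12–5.
Kappa vs Eta: Eta, 13–4.
Kappa vs Gamma: Gamma wins 10–7.
Eta vs Gamma: Gamma wins 10–7.
Gamma beats each of Lambda, Kappa, Eta — Gamma is the Condorcet winner.

Gamma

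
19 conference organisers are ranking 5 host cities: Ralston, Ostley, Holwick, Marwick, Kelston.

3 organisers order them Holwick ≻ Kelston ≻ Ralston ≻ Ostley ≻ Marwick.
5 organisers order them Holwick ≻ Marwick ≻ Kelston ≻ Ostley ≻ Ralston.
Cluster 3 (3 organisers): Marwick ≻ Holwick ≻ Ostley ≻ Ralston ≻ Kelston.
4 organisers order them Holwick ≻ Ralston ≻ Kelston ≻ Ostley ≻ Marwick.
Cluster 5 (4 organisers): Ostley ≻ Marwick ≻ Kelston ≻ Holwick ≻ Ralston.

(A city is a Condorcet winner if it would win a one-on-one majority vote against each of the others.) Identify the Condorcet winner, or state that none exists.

Holwick

Check each pair by majority over 19 ballots:
Ralston vs Ostley: Ostley, 12–7.
Ralston vs Holwick: Ralston is ranked higher on 0 ballots, Holwick on 19. Holwick wins 19–0.
Ralston vs Marwick: Marwick, 12–7.
Ralston vs Kelston: Ralston is ranked higher on 3+4 = 7 ballots, Kelston on 12. Kelston wins 12–7.
Ostley vs Holwick: Holwick, 15–4.
Ostley vs Marwick: 11 to 8, Ostley.
Ostley vs Kelston: Ostley preferred on 3+4 = 7 ballots; Kelston wins 12–7.
Holwick–Marwick: Holwick 12–7.
Holwick vs Kelston: 15 to 4, Holwick.
Marwick vs Kelston: Marwick, 12–7.
Holwick defeats every rival head-to-head and is the Condorcet winner.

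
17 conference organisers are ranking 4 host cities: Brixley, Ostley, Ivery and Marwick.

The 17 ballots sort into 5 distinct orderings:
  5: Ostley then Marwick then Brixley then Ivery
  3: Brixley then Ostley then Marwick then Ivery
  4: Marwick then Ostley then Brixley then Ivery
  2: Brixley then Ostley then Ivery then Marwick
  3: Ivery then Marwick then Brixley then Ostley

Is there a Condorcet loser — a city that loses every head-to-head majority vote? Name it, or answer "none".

Ivery

Pairwise majorities:
Brixley vs Ostley: Brixley is ranked higher on 3+2+3 = 8 ballots, Ostley on 9. Ostley wins 9–8.
Brixley–Ivery: Brixley 14–3.
Brixley vs Marwick: Marwick, 12–5.
Ostley–Ivery: Ostley 14–3.
Ostley vs Marwick: 10 to 7, Ostley.
Ivery vs Marwick: 5 to 12, Marwick.
Ivery loses to every other city — it is the Condorcet loser.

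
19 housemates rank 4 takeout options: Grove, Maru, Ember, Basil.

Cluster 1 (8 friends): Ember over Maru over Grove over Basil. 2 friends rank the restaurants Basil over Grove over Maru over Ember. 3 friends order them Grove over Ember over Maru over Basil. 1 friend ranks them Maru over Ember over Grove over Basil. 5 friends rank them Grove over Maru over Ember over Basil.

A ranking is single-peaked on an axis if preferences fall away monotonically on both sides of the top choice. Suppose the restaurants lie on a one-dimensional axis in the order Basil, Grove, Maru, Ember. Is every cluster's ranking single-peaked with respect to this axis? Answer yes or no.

no

Axis positions: Basil=1, Grove=2, Maru=3, Ember=4.
Cluster 1 (peak Ember at position 4): ranking walks positions 4-3-2-1, expanding outward from the peak — single-peaked.
Cluster 2 (peak Basil at position 1): ranking walks positions 1-2-3-4, expanding outward from the peak — single-peaked.
Cluster 3: ranking walks positions 2-4-3-1; Ember is ranked above Maru even though Maru lies between Ember and the peak Grove on the axis — preferences dip and rise again. Not single-peaked.
Cluster 4 (peak Maru at position 3): ranking walks positions 3-4-2-1, expanding outward from the peak — single-peaked.
Cluster 5 (peak Grove at position 2): ranking walks positions 2-3-4-1, expanding outward from the peak — single-peaked.
Cluster 3 violates single-peakedness, so the profile is not single-peaked on this axis.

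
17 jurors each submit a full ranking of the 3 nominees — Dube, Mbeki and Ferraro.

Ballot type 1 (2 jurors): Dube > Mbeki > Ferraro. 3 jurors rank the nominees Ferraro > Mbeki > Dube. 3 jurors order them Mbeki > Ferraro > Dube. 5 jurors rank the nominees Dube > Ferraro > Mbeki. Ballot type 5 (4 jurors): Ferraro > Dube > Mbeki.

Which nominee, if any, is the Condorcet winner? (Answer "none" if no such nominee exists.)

Pairwise majorities:
Dube vs Mbeki: 2+5+4 = 11 for Dube, 6 for Mbeki — Dube by 11–6.
Dube vs Ferraro: 7 to 10, Ferraro.
Mbeki vs Ferraro: Ferraro, 12–5.
Ferraro defeats every rival head-to-head and is the Condorcet winner.

Ferraro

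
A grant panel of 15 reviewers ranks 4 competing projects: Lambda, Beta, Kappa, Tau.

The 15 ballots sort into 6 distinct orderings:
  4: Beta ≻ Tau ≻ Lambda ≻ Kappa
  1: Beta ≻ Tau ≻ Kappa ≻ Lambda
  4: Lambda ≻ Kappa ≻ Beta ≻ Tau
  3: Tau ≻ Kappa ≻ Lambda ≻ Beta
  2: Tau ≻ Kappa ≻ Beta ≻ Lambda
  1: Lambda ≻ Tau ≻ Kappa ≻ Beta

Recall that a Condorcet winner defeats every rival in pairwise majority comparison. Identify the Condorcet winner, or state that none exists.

Head-to-head results (15 reviewers):
Lambda vs Beta: 8 to 7, Lambda.
Lambda vs Kappa: Lambda is ranked higher on 4+4+1 = 9 ballots, Kappa on 6. Lambda wins 9–6.
Lambda vs Tau: 4+1 = 5 for Lambda, 10 for Tau — Tau by 10–5.
Beta vs Kappa: Beta preferred on 4+1 = 5 ballots; Kappa wins 10–5.
Beta vs Tau: 4+1+4 = 9 for Beta, 6 for Tau — Beta by 9–6.
Kappa vs Tau: Kappa is ranked higher on 4 ballots, Tau on 11. Tau wins 11–4.
Every project loses at least once (Lambda loses to Tau; Beta loses to Lambda; Kappa loses to Lambda; Tau loses to Beta). The majority relation contains the cycle Lambda beats Beta beats Tau beats Lambda, so there is no Condorcet winner.

none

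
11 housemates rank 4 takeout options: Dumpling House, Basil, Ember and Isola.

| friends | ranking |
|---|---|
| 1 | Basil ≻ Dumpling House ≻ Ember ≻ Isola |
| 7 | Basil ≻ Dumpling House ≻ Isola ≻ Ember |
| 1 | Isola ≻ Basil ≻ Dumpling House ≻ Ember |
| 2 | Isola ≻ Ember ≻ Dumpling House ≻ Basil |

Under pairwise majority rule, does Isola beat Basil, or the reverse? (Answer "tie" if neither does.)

Ballots ranking Isola above Basil: 1 + 2 = 3.
Ballots ranking Basil above Isola: 11 − 3 = 8.
Basil wins the head-to-head 8–3.

Basil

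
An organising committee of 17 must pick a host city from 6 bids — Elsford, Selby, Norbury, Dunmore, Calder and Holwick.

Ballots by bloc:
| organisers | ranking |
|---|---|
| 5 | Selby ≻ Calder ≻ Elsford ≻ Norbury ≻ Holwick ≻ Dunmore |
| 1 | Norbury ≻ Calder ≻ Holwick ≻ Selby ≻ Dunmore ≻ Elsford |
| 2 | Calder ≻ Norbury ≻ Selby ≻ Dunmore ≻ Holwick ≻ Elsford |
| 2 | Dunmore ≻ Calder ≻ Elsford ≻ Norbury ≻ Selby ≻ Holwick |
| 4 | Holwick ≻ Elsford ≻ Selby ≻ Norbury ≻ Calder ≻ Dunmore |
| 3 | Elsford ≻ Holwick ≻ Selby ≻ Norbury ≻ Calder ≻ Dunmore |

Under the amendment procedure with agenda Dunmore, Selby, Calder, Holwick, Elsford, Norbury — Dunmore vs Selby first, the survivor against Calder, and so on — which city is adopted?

Round 1: Dunmore vs Selby — 2–15, Selby advances.
Round 2: Selby vs Calder — 12–5, Selby advances.
Round 3: Selby vs Holwick — 9–8, Selby advances.
Round 4: Selby vs Elsford — 8–9, Elsford advances.
Round 5: Elsford vs Norbury — 14–3, Elsford advances.
Elsford survives the agenda.

Elsford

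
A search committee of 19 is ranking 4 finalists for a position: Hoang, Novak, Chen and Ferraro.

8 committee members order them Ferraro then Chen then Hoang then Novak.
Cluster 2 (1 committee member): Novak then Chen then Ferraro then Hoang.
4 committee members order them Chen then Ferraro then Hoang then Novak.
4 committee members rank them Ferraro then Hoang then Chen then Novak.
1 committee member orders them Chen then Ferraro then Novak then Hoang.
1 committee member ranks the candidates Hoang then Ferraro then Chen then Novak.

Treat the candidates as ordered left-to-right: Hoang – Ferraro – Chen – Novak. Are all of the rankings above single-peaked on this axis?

Axis positions: Hoang=1, Ferraro=2, Chen=3, Novak=4.
Cluster 1 (peak Ferraro at position 2): ranking walks positions 2-3-1-4, expanding outward from the peak — single-peaked.
Cluster 2 (peak Novak at position 4): ranking walks positions 4-3-2-1, expanding outward from the peak — single-peaked.
Cluster 3 (peak Chen at position 3): ranking walks positions 3-2-1-4, expanding outward from the peak — single-peaked.
Cluster 4 (peak Ferraro at position 2): ranking walks positions 2-1-3-4, expanding outward from the peak — single-peaked.
Cluster 5 (peak Chen at position 3): ranking walks positions 3-2-4-1, expanding outward from the peak — single-peaked.
Cluster 6 (peak Hoang at position 1): ranking walks positions 1-2-3-4, expanding outward from the peak — single-peaked.
Every ranking is single-peaked on this axis.

yes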